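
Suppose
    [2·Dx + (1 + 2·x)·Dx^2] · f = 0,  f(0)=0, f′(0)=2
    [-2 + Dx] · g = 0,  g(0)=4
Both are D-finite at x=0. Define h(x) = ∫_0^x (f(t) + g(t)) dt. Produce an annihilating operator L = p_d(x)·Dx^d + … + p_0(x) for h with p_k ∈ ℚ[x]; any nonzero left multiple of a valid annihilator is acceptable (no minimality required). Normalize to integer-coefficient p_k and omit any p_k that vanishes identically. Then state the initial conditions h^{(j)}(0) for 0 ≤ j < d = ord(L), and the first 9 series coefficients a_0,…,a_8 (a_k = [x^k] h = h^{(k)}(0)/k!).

f: a_k = 0, 2, -2, 8/3, -4, 32/5, -32/3, 128/7, -32, …
g: a_k = 4, 8, 8, 16/3, 8/3, 16/15, 16/45, 32/315, 8/315, …
Sum ⇒ L₀ = lclm(L_f,L_g) in ℚ(x)⟨Dx⟩.
∫: right-multiply L₀ by Dx.
L = (-6 - 4·x)·Dx^2 + (1 - 4·x - 4·x^2)·Dx^3 + (1 + 3·x + 2·x^2)·Dx^4  (order 4).
h: a_k = 0, 4, 5, 2, 2, -4/15, 56/45, -464/315, 724/315, …
ICs: h(0) = 0, h′(0) = 4, h′′(0) = 10, h′′′(0) = 12.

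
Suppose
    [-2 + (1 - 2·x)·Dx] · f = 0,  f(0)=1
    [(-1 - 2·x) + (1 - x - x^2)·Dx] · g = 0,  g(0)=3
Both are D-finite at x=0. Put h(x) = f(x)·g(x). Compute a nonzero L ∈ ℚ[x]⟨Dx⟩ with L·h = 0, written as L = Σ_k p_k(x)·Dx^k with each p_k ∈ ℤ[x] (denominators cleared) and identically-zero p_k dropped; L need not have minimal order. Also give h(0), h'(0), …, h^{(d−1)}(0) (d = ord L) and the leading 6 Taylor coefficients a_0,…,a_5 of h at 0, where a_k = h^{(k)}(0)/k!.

f: a_k = 1, 2, 4, 8, 16, 32, …
g: a_k = 3, 3, 6, 9, 15, 24, …
Product ⇒ symmetric product L₀, ord ≤ 1.
L = (-3 + 2·x + 6·x^2) + (1 - 3·x + x^2 + 2·x^3)·Dx  (order 1).
h: a_k = 3, 9, 24, 57, 129, 282, …
ICs: h(0) = 3.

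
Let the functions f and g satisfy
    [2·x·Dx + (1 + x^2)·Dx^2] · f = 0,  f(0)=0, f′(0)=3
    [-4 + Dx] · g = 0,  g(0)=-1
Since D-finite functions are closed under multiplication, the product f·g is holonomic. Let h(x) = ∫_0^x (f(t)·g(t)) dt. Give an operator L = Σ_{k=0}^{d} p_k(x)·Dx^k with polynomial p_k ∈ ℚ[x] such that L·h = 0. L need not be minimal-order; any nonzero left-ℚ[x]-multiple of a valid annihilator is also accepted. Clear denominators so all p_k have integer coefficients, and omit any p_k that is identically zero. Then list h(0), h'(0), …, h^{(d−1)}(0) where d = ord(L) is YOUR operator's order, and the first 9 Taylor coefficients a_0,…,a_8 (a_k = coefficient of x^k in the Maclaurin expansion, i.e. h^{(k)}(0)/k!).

f: a_k = 0, 3, 0, -1, 0, 3/5, 0, -3/7, 0, …
g: a_k = -1, -4, -8, -32/3, -32/3, -128/15, -256/45, -1024/315, -512/315, …
h₀=f·g: eliminate ⇒ L₀, order ≤ 2·1.
Integrate: L := L₀·Dx.
L = (16 - 8·x + 16·x^2)·Dx + (-8 + 2·x - 8·x^2)·Dx^2 + (1 + x^2)·Dx^3  (order 3).
h: a_k = 0, 0, -3/2, -4, -23/4, -28/5, -41/10, -52/21, -377/280, …
ICs: h(0) = 0, h′(0) = 0, h′′(0) = -3.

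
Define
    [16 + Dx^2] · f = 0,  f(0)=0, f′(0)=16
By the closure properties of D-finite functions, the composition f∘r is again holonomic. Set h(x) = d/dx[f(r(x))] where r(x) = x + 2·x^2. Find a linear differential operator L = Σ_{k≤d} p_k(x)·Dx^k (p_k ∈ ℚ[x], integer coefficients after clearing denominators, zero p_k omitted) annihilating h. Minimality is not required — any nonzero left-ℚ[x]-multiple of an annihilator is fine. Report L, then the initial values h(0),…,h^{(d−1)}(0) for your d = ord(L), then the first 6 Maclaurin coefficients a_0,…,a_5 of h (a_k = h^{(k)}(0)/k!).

f: a_k = 0, 16, 0, -128/3, 0, 512/15, …
f∘r: x↦r, Dx↦Dx/r' in L_f ⇒ L₀.
h₀' ⇒ L via d/dx closure of L₀.
L = (64 + 256·x + 1536·x^2 + 4096·x^3 + 4096·x^4) + (-12 - 48·x)·Dx + (1 + 8·x + 16·x^2)·Dx^2  (order 2).
h: a_k = 16, 64, -128, -1024, -7168/3, 0, …
ICs: h(0) = 16, h′(0) = 64.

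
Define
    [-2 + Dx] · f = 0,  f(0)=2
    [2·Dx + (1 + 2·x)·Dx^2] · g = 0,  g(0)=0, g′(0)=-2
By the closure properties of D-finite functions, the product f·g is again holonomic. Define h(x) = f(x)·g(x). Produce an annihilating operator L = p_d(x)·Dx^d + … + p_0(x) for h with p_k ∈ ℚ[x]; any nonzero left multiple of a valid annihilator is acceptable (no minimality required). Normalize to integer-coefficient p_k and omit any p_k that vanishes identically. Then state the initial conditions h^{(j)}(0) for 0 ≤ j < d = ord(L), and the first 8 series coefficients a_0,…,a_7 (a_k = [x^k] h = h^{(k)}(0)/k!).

L = 8·x + (-2 - 8·x)·Dx + (1 + 2·x)·Dx^2  (order 2).
h: a_k = 0, -4, -4, -16/3, 0, -24/5, 56/9, -736/63, …
ICs: h(0) = 0, h′(0) = -4.

f: a_k = 2, 4, 4, 8/3, 4/3, 8/15, 8/45, 16/315, …
g: a_k = 0, -2, 2, -8/3, 4, -32/5, 32/3, -128/7, …
Sym-product of L_f,L_g gives L₀ (≤ ord 2).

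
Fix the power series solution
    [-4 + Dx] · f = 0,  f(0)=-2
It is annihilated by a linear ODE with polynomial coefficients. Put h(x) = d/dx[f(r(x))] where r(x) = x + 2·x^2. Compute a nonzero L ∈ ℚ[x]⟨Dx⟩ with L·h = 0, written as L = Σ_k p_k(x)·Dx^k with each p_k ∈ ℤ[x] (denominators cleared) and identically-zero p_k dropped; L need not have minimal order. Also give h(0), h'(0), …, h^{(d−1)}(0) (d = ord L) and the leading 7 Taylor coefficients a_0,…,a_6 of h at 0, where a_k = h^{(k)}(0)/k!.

L = (8 + 32·x + 64·x^2) + (-1 - 4·x)·Dx  (order 1).
h: a_k = -8, -64, -256, -2560/3, -6656/3, -77824/15, -475136/45, …
ICs: h(0) = -8.

f: a_k = -2, -8, -16, -64/3, -64/3, -256/15, -512/45, …
f∘r: x↦r, Dx↦Dx/r' in L_f ⇒ L₀.
h₀' ⇒ L via d/dx closure of L₀.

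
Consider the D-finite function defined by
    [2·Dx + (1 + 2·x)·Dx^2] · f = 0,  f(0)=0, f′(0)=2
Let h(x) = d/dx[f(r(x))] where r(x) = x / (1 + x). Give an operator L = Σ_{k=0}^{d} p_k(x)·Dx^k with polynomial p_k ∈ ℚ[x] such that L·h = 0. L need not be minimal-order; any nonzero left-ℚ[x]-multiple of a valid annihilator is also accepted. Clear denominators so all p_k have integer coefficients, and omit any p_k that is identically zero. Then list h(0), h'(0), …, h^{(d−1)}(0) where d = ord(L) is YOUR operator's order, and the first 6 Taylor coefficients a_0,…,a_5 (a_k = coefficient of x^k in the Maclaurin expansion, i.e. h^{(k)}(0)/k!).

L = (4 + 6·x) + (1 + 4·x + 3·x^2)·Dx  (order 1).
h: a_k = 2, -8, 26, -80, 242, -728, …
ICs: h(0) = 2.

f: a_k = 0, 2, -2, 8/3, -4, 32/5, …
h₀=f(r): pull back L_f along r ⇒ L₀.
Derive L from L₀ (diff closure).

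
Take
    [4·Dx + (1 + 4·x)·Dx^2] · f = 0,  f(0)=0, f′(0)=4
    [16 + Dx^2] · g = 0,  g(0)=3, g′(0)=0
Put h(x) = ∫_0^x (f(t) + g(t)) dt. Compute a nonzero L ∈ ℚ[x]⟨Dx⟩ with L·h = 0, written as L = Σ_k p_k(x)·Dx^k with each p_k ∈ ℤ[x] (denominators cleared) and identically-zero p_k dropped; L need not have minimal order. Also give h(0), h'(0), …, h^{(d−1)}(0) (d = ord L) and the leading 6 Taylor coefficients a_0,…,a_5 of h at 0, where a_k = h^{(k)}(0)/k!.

L = (448 + 512·x + 1024·x^2)·Dx^2 + (48 + 320·x + 768·x^2 + 1024·x^3)·Dx^3 + (28 + 32·x + 64·x^2)·Dx^4 + (3 + 20·x + 48·x^2 + 64·x^3)·Dx^5  (order 5).
h: a_k = 0, 3, 2, -32/3, 16/3, -32/5, …
ICs: h(0) = 0, h′(0) = 3, h′′(0) = 4, h′′′(0) = -64, h′′′′(0) = 128.

f: a_k = 0, 4, -8, 64/3, -64, 1024/5, …
g: a_k = 3, 0, -24, 0, 32, 0, …
Weyl lclm of L_f,L_g ⇒ L₀ (ord ≤ 4).
Integrate: L := L₀·Dx.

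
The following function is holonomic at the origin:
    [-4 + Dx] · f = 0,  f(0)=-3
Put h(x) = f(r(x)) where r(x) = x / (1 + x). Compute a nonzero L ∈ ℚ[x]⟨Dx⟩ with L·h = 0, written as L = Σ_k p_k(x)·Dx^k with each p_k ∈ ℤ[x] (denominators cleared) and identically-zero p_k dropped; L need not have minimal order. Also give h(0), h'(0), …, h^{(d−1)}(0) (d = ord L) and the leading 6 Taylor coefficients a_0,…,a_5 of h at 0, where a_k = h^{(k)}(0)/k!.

f: a_k = -3, -12, -24, -32, -32, -128/5, …
f∘r: x↦r, Dx↦Dx/r' in L_f ⇒ L₀.
L = -4 + (1 + 2·x + x^2)·Dx  (order 1).
h: a_k = -3, -12, -12, 4, 4, -28/5, …
ICs: h(0) = -3.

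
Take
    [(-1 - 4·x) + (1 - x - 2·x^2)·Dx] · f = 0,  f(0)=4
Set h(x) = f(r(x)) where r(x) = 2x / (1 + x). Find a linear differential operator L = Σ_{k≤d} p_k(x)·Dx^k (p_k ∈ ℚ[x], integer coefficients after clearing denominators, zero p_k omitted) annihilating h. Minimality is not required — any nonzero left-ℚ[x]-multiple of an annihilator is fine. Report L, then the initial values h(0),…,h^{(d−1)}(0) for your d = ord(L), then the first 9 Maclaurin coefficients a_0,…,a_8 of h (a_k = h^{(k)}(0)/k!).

L = (2 + 18·x) + (-1 - x + 9·x^2 + 9·x^3)·Dx  (order 1).
h: a_k = 4, 8, 40, 72, 360, 648, 3240, 5832, 29160, …
ICs: h(0) = 4.

f: a_k = 4, 4, 12, 20, 44, 84, 172, 340, 684, …
Change of var in L_f (x↦r) gives L₀.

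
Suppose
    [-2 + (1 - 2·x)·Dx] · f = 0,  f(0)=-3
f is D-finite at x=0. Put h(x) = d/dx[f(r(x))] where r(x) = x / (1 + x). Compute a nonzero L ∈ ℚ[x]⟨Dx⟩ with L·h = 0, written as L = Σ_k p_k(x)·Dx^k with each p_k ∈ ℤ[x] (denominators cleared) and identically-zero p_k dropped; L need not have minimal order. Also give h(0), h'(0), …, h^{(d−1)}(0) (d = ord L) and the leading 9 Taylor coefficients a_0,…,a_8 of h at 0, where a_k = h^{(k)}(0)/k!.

f: a_k = -3, -6, -12, -24, -48, -96, -192, -384, -768, …
h₀=f(r): pull back L_f along r ⇒ L₀.
Differentiate: ansatz ord ≤ ord L₀ ⇒ L.
L = 2 + (-1 + x)·Dx  (order 1).
h: a_k = -6, -12, -18, -24, -30, -36, -42, -48, -54, …
ICs: h(0) = -6.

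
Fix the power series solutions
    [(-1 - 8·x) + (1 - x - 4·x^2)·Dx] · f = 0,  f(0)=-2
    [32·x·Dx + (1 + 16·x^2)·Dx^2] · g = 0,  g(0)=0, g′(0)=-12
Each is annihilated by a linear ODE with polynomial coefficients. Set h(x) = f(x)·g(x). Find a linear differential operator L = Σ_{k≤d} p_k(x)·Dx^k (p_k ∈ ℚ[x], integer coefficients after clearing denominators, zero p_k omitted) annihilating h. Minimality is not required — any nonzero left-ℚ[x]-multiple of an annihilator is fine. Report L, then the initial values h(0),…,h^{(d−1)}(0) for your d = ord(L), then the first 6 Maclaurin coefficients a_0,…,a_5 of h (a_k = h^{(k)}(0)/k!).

L = (8 + 32·x + 384·x^2) + (2 - 16·x + 64·x^2 + 384·x^3)·Dx + (-1 + x - 12·x^2 + 16·x^3 + 64·x^4)·Dx^2  (order 2).
h: a_k = 0, 24, 24, -8, 88, 6424/5, …
ICs: h(0) = 0, h′(0) = 24.

f: a_k = -2, -2, -10, -18, -58, -130, …
g: a_k = 0, -12, 0, 64, 0, -3072/5, …
h₀=f·g: eliminate ⇒ L₀, order ≤ 1·2.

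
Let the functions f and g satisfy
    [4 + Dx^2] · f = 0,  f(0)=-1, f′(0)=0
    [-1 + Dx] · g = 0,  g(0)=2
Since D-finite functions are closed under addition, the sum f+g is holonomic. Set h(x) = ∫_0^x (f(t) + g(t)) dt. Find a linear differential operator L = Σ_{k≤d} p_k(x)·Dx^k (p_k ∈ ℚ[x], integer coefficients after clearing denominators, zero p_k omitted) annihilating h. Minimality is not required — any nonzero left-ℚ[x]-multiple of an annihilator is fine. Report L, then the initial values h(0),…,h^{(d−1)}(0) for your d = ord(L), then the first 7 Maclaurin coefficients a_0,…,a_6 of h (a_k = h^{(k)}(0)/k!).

f: a_k = -1, 0, 2, 0, -2/3, 0, 4/45, …
g: a_k = 2, 2, 1, 1/3, 1/12, 1/60, 1/360, …
f+g: L₀ = lclm(L_f,L_g), ord ≤ 2+1.
Integrate: L := L₀·Dx.
L = -4·Dx + 4·Dx^2 - Dx^3 + Dx^4  (order 4).
h: a_k = 0, 1, 1, 1, 1/12, -7/60, 1/360, …
ICs: h(0) = 0, h′(0) = 1, h′′(0) = 2, h′′′(0) = 6.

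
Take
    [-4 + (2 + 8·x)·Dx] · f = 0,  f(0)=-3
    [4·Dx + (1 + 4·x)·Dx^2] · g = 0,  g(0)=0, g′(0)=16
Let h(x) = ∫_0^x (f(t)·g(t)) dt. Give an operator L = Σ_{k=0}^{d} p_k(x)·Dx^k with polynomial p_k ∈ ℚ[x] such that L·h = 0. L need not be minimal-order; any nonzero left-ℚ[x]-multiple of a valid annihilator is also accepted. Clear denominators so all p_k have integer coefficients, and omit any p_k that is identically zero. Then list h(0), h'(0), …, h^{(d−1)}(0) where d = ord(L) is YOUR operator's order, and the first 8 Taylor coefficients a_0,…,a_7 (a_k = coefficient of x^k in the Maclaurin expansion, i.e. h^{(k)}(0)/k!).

L = 4·Dx + (1 + 8·x + 16·x^2)·Dx^3  (order 3).
h: a_k = 0, 0, -24, 0, 8, -128/5, 1136/15, -7936/35, …
ICs: h(0) = 0, h′(0) = 0, h′′(0) = -48.

f: a_k = -3, -6, 6, -12, 30, -84, 252, -792, …
g: a_k = 0, 16, -32, 256/3, -256, 4096/5, -8192/3, 65536/7, …
Product ⇒ symmetric product L₀, ord ≤ 2.
∫: right-multiply L₀ by Dx.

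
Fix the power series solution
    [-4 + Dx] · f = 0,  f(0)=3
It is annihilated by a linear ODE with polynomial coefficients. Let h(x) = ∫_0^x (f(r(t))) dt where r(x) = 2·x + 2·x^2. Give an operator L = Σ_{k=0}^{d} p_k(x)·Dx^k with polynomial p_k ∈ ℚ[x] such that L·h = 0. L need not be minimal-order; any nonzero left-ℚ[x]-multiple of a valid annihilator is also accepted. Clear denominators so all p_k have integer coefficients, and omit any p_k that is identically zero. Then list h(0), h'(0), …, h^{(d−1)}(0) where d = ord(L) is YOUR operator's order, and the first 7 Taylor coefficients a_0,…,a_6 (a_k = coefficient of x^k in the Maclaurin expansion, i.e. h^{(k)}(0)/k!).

L = (-8 - 16·x)·Dx + Dx^2  (order 2).
h: a_k = 0, 3, 12, 40, 112, 1376/5, 9088/15, …
ICs: h(0) = 0, h′(0) = 3.

f: a_k = 3, 12, 24, 32, 32, 128/5, 256/15, …
Substitute x→r, Dx→(1/r')Dx; clear ⇒ L₀.
Integrate: L := L₀·Dx.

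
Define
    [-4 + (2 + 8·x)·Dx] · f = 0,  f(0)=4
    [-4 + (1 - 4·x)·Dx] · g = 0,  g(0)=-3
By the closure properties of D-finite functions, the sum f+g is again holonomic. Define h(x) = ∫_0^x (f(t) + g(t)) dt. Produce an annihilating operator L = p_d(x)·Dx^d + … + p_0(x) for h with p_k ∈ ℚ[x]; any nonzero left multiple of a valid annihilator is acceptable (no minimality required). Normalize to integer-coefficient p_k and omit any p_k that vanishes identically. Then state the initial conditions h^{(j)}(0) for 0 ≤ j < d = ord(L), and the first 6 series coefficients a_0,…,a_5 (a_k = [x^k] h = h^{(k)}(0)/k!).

L = (40 + 96·x)·Dx + (-18 - 112·x - 288·x^2)·Dx^2 + (1 + 12·x - 16·x^2 - 192·x^3)·Dx^3  (order 3).
h: a_k = 0, 1, -2, -56/3, -44, -808/5, …
ICs: h(0) = 0, h′(0) = 1, h′′(0) = -4.

f: a_k = 4, 8, -8, 16, -40, 112, …
g: a_k = -3, -12, -48, -192, -768, -3072, …
h₀=f+g: left-lcm gives L₀, ord ≤ 2.
Integrate: L := L₀·Dx.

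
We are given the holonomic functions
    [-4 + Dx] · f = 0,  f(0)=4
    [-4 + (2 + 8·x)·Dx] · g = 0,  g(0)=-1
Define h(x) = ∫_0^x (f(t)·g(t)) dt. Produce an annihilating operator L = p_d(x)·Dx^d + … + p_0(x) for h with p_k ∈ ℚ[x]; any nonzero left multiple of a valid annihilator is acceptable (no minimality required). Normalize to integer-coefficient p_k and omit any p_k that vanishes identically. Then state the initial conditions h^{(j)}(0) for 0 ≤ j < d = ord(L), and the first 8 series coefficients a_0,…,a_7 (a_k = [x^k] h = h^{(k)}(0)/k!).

f: a_k = 4, 16, 32, 128/3, 128/3, 512/15, 1024/45, 4096/315, …
g: a_k = -1, -2, 2, -4, 10, -28, 84, -264, …
Sym-product of L_f,L_g gives L₀ (≤ ord 1).
∫: right-multiply L₀ by Dx.
L = (-6 - 16·x)·Dx + (1 + 4·x)·Dx^2  (order 2).
h: a_k = 0, -4, -12, -56/3, -68/3, -88/5, -856/45, 1424/315, …
ICs: h(0) = 0, h′(0) = -4.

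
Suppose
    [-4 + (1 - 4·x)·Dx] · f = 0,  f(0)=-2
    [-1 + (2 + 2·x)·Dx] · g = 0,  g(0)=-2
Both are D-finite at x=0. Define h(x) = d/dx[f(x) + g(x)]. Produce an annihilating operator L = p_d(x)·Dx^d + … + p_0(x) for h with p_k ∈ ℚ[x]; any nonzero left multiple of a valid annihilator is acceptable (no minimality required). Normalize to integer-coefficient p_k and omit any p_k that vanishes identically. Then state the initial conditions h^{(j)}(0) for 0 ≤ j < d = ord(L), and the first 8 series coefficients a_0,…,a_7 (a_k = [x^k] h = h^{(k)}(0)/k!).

L = (-216 - 96·x) + (-381 - 792·x - 336·x^2)·Dx + (34 - 78·x - 208·x^2 - 96·x^3)·Dx^2  (order 2).
h: a_k = -9, -127/2, -3075/8, -32763/16, -1310755/128, -12582849/256, -234881255/1024, -2147483219/2048, …
ICs: h(0) = -9, h′(0) = -127/2.

f: a_k = -2, -8, -32, -128, -512, -2048, -8192, -32768, …
g: a_k = -2, -1, 1/4, -1/8, 5/64, -7/128, 21/512, -33/1024, …
L₀ := lclm(L_f,L_g); ord L₀ ≤ 1+1.
Differentiate: ansatz ord ≤ ord L₀ ⇒ L.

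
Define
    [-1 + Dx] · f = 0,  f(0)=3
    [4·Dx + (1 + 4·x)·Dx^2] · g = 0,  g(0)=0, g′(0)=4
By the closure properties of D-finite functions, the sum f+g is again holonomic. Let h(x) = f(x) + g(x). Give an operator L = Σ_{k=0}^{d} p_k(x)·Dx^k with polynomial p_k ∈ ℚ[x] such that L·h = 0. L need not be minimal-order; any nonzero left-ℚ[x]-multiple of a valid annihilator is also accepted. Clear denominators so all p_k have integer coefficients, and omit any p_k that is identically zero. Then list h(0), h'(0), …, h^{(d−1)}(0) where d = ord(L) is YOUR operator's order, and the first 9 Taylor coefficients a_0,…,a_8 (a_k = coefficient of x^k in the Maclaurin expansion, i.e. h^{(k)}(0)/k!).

f: a_k = 3, 3, 3/2, 1/2, 1/8, 1/40, 1/240, 1/1680, 1/13440, …
g: a_k = 0, 4, -8, 64/3, -64, 1024/5, -2048/3, 16384/7, -8192, …
Weyl lclm of L_f,L_g ⇒ L₀ (ord ≤ 3).
L = (-36 - 16·x)·Dx + (31 - 8·x - 16·x^2)·Dx^2 + (5 + 24·x + 16·x^2)·Dx^3  (order 3).
h: a_k = 3, 7, -13/2, 131/6, -511/8, 8193/40, -54613/80, 3932161/1680, -110100479/13440, …
ICs: h(0) = 3, h′(0) = 7, h′′(0) = -13.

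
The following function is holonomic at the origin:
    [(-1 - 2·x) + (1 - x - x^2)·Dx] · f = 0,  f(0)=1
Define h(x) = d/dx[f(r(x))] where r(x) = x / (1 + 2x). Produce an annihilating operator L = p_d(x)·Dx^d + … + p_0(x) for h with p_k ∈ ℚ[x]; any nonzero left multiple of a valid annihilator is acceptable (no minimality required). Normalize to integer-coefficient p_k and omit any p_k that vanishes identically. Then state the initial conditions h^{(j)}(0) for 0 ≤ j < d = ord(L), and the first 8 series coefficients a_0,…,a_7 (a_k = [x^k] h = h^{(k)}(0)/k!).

L = (-6·x - 18·x^2 - 16·x^3) + (-1 - 9·x - 27·x^2 - 30·x^3 - 8·x^4)·Dx  (order 1).
h: a_k = 1, 0, -3, 12, -40, 126, -385, 1152, …
ICs: h(0) = 1.

f: a_k = 1, 1, 2, 3, 5, 8, 13, 21, …
h₀=f(r): pull back L_f along r ⇒ L₀.
h₀' ⇒ L via d/dx closure of L₀.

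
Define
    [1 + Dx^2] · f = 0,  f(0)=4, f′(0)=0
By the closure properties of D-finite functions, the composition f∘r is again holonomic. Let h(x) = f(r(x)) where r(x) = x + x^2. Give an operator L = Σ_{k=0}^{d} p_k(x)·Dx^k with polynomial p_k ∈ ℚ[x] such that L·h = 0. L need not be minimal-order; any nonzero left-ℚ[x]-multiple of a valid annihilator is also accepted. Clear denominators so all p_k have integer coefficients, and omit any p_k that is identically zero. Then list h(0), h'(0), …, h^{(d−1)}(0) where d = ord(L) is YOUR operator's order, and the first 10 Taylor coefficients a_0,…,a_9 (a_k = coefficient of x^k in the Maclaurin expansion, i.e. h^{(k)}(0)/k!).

f: a_k = 4, 0, -2, 0, 1/6, 0, -1/180, 0, 1/10080, 0, …
Substitute x→r, Dx→(1/r')Dx; clear ⇒ L₀.
L = (1 + 6·x + 12·x^2 + 8·x^3) - 2·Dx + (1 + 2·x)·Dx^2  (order 2).
h: a_k = 4, 0, -2, -4, -11/6, 2/3, 179/180, 19/30, 841/10080, -139/1260, …
ICs: h(0) = 4, h′(0) = 0.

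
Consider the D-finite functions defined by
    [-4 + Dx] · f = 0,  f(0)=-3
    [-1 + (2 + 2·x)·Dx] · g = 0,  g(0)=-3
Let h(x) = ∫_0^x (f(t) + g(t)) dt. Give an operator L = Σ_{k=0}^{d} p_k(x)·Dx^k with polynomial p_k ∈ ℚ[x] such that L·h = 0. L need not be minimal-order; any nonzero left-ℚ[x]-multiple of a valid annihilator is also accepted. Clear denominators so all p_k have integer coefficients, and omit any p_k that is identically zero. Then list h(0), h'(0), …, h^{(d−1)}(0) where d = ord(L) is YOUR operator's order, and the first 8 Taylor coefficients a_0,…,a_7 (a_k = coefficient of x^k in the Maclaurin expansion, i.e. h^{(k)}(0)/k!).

f: a_k = -3, -12, -24, -32, -32, -128/5, -256/15, -1024/105, …
g: a_k = -3, -3/2, 3/8, -3/16, 15/128, -21/256, 63/1024, -99/2048, …
Sum ⇒ L₀ = lclm(L_f,L_g) in ℚ(x)⟨Dx⟩.
h=∫₀ˣh₀: take L = L₀·Dx.
L = (36 + 32·x)·Dx + (-65 - 128·x - 64·x^2)·Dx^2 + (14 + 30·x + 16·x^2)·Dx^3  (order 3).
h: a_k = 0, -6, -27/4, -63/8, -515/64, -4081/640, -32873/7680, -261199/107520, …
ICs: h(0) = 0, h′(0) = -6, h′′(0) = -27/2.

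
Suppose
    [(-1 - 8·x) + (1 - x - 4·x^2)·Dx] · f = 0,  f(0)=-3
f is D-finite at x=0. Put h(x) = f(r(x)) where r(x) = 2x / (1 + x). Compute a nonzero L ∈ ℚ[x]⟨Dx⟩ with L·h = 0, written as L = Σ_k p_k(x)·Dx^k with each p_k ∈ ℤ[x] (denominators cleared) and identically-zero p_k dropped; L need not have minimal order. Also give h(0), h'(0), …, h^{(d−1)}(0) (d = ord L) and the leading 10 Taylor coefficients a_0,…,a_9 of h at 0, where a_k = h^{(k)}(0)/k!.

f: a_k = -3, -3, -15, -27, -87, -195, -543, -1323, -3495, -8787, …
L₀ from L_f via x↦r, Dx↦r'^{-1}Dx.
L = (2 + 34·x) + (-1 - x + 17·x^2 + 17·x^3)·Dx  (order 1).
h: a_k = -3, -6, -54, -102, -918, -1734, -15606, -29478, -265302, -501126, …
ICs: h(0) = -3.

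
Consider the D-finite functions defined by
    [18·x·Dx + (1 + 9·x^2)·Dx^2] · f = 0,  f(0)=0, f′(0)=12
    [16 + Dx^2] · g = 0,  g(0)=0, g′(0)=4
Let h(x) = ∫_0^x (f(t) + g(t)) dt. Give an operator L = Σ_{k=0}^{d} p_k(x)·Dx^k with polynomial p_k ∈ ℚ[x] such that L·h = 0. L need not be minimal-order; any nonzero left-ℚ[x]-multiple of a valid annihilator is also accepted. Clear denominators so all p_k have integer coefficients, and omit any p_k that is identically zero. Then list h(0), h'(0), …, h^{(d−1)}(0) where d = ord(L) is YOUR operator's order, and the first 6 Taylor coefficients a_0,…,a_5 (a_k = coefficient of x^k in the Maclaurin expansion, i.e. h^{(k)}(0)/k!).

L = (-13248·x + 181440·x^3 + 186624·x^5)·Dx^2 + (-16 + 6048·x^2 + 66096·x^4 + 93312·x^6)·Dx^3 + (-828·x + 11340·x^3 + 11664·x^5)·Dx^4 + (-1 + 378·x^2 + 4131·x^4 + 5832·x^6)·Dx^5  (order 5).
h: a_k = 0, 0, 8, 0, -35/3, 0, …
ICs: h(0) = 0, h′(0) = 0, h′′(0) = 16, h′′′(0) = 0, h′′′′(0) = -280.

f: a_k = 0, 12, 0, -36, 0, 972/5, …
g: a_k = 0, 4, 0, -32/3, 0, 128/15, …
Sum ⇒ L₀ = lclm(L_f,L_g) in ℚ(x)⟨Dx⟩.
h=∫h₀ ⇒ L = L₀·Dx.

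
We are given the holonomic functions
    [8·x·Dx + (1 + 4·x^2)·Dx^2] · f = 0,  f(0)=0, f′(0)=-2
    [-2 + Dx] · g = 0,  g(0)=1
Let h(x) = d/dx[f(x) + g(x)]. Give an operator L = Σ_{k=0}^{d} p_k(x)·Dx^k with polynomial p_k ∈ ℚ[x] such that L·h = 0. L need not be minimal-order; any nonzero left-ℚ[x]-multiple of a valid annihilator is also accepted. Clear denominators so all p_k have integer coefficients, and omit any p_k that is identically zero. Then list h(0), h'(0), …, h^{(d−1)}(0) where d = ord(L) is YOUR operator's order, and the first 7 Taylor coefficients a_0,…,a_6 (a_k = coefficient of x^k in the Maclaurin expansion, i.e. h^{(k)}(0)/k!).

L = (8 - 32·x - 32·x^2) + (-6 + 12·x + 8·x^2 - 16·x^3)·Dx + (1 + 2·x + 4·x^2 + 8·x^3)·Dx^2  (order 2).
h: a_k = 0, 4, 12, 8/3, -92/3, 8/15, 5768/45, …
ICs: h(0) = 0, h′(0) = 4.

f: a_k = 0, -2, 0, 8/3, 0, -32/5, 0, …
g: a_k = 1, 2, 2, 4/3, 2/3, 4/15, 4/45, …
Weyl lclm of L_f,L_g ⇒ L₀ (ord ≤ 3).
h=h₀': d/dx-closure on L₀ ⇒ L.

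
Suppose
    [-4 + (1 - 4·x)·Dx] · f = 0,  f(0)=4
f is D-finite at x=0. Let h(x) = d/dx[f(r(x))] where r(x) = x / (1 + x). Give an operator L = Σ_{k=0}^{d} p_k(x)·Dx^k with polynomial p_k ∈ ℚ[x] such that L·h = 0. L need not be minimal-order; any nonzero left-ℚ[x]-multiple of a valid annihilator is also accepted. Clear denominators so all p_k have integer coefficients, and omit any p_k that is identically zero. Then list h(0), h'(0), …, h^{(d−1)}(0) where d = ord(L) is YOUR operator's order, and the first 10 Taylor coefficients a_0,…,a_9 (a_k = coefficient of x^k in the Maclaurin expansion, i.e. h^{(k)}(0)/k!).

L = 6 + (-1 + 3·x)·Dx  (order 1).
h: a_k = 16, 96, 432, 1728, 6480, 23328, 81648, 279936, 944784, 3149280, …
ICs: h(0) = 16.

f: a_k = 4, 16, 64, 256, 1024, 4096, 16384, 65536, 262144, 1048576, …
Change of var in L_f (x↦r) gives L₀.
h₀' ⇒ L via d/dx closure of L₀.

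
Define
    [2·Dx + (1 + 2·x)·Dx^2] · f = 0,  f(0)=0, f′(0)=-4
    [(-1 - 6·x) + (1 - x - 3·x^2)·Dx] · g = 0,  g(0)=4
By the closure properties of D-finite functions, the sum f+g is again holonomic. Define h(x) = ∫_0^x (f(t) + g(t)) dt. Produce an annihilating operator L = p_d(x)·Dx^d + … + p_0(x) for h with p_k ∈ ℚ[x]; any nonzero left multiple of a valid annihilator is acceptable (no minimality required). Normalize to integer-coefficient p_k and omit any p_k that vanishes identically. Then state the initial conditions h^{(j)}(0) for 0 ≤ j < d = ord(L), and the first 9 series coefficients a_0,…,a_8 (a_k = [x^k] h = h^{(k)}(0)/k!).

f: a_k = 0, -4, 4, -16/3, 8, -64/5, 64/3, -256/7, 64, …
g: a_k = 4, 4, 16, 28, 76, 160, 388, 868, 2032, …
L₀ := lclm(L_f,L_g); ord L₀ ≤ 2+1.
Integrate: L := L₀·Dx.
L = (-74 - 412·x - 948·x^2 - 864·x^3 - 648·x^4)·Dx^2 + (-17 - 212·x - 890·x^2 - 1644·x^3 - 1764·x^4 - 1080·x^5)·Dx^3 + (5 + 27·x + 33·x^2 - 68·x^3 - 276·x^4 - 396·x^5 - 216·x^6)·Dx^4  (order 4).
h: a_k = 0, 4, 0, 20/3, 17/3, 84/5, 368/15, 1228/21, 1455/14, …
ICs: h(0) = 0, h′(0) = 4, h′′(0) = 0, h′′′(0) = 40.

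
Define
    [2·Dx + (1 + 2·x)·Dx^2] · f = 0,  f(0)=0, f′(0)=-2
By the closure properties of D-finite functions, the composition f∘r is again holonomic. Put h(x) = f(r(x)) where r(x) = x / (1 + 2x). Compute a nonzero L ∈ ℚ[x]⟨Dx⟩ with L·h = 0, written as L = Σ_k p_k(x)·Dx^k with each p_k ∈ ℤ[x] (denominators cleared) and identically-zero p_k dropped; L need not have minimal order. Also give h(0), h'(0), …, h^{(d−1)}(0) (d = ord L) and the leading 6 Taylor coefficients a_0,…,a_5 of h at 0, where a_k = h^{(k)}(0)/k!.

f: a_k = 0, -2, 2, -8/3, 4, -32/5, …
L₀ from L_f via x↦r, Dx↦r'^{-1}Dx.
L = (6 + 16·x)·Dx + (1 + 6·x + 8·x^2)·Dx^2  (order 2).
h: a_k = 0, -2, 6, -56/3, 60, -992/5, …
ICs: h(0) = 0, h′(0) = -2.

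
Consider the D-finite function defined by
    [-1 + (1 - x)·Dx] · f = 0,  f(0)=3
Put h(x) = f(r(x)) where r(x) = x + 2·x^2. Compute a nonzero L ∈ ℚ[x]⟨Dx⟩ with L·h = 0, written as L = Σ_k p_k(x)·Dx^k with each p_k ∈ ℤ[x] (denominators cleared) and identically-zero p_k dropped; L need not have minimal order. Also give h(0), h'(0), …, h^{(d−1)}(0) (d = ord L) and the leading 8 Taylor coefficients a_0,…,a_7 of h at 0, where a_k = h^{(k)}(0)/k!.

f: a_k = 3, 3, 3, 3, 3, 3, 3, 3, …
L₀ from L_f via x↦r, Dx↦r'^{-1}Dx.
L = (1 + 4·x) + (-1 + x + 2·x^2)·Dx  (order 1).
h: a_k = 3, 3, 9, 15, 33, 63, 129, 255, …
ICs: h(0) = 3.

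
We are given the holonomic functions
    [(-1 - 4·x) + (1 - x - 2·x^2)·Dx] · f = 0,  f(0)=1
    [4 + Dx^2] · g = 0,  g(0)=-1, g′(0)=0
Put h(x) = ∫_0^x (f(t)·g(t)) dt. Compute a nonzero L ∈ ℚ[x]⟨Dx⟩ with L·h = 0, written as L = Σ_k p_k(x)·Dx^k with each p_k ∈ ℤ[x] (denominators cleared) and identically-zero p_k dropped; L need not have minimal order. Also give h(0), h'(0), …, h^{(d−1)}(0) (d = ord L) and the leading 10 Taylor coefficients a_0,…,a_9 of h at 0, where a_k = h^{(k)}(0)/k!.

L = (4·x + 8·x^2)·Dx + (2 + 8·x)·Dx^2 + (-1 + x + 2·x^2)·Dx^3  (order 3).
h: a_k = 0, -1, -1/2, -1/3, -3/4, -17/15, -35/18, -1031/315, -2081/360, -29003/2835, …
ICs: h(0) = 0, h′(0) = -1, h′′(0) = -1.

f: a_k = 1, 1, 3, 5, 11, 21, 43, 85, 171, 341, …
g: a_k = -1, 0, 2, 0, -2/3, 0, 4/45, 0, -2/315, 0, …
Product ⇒ symmetric product L₀, ord ≤ 2.
∫: right-multiply L₀ by Dx.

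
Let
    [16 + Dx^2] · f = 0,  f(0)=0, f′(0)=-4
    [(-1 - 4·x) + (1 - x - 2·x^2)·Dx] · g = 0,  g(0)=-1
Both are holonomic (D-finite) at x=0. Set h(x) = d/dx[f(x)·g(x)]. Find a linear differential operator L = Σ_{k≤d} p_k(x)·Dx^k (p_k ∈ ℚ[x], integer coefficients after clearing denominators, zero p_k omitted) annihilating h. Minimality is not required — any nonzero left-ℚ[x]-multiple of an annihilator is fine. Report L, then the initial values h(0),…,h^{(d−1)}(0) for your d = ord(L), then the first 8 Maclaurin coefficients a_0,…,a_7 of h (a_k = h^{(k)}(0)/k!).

f: a_k = 0, -4, 0, 32/3, 0, -128/15, 0, 1024/315, …
g: a_k = -1, -1, -3, -5, -11, -21, -43, -85, …
L₀ := L_f ⊗_s L_g (sym. prod.), ord ≤ 2.
h₀' ⇒ L via d/dx closure of L₀.
L = (4 - 128·x - 192·x^2 + 256·x^3 + 256·x^4) + (-5 - 12·x + 48·x^2 + 64·x^3)·Dx + (3 - 7·x - 10·x^2 + 16·x^3 + 16·x^4)·Dx^2  (order 2).
h: a_k = 4, 8, 4, 112/3, 308/3, 1176/5, 4852/9, 391648/315, …
ICs: h(0) = 4, h′(0) = 8.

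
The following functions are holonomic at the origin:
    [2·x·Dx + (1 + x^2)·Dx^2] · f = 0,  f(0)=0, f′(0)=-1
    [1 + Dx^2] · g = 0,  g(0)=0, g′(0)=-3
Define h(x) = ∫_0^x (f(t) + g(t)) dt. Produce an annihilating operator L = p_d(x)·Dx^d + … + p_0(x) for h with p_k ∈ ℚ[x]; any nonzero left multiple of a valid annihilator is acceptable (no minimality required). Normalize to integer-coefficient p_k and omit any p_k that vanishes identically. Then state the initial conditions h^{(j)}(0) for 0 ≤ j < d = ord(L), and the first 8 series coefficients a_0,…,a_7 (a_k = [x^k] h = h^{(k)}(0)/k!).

f: a_k = 0, -1, 0, 1/3, 0, -1/5, 0, 1/7, …
g: a_k = 0, -3, 0, 1/2, 0, -1/40, 0, 1/1680, …
Sum ⇒ L₀ = lclm(L_f,L_g) in ℚ(x)⟨Dx⟩.
Integrate: L := L₀·Dx.
L = (-22·x + 28·x^3 + 2·x^5)·Dx^2 + (-1 + 7·x^2 + 9·x^4 + x^6)·Dx^3 + (-22·x + 28·x^3 + 2·x^5)·Dx^4 + (-1 + 7·x^2 + 9·x^4 + x^6)·Dx^5  (order 5).
h: a_k = 0, 0, -2, 0, 5/24, 0, -3/80, 0, …
ICs: h(0) = 0, h′(0) = 0, h′′(0) = -4, h′′′(0) = 0, h′′′′(0) = 5.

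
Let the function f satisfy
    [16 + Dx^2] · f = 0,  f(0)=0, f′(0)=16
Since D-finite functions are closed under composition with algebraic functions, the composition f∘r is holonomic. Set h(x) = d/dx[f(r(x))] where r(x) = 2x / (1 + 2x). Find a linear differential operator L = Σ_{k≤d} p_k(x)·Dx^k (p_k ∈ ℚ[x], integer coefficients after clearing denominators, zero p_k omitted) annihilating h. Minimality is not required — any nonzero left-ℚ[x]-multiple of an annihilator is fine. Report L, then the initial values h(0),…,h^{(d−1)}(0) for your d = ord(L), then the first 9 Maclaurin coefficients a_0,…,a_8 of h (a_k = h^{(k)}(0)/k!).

L = (88 + 96·x + 96·x^2) + (12 + 72·x + 144·x^2 + 96·x^3)·Dx + (1 + 8·x + 24·x^2 + 32·x^3 + 16·x^4)·Dx^2  (order 2).
h: a_k = 32, -128, -640, 7168, -98816/3, 92160, -5040128/45, -20611072/45, 246603776/63, …
ICs: h(0) = 32, h′(0) = -128.

f: a_k = 0, 16, 0, -128/3, 0, 512/15, 0, -4096/315, 0, …
L₀ from L_f via x↦r, Dx↦r'^{-1}Dx.
h=h₀': d/dx-closure on L₀ ⇒ L.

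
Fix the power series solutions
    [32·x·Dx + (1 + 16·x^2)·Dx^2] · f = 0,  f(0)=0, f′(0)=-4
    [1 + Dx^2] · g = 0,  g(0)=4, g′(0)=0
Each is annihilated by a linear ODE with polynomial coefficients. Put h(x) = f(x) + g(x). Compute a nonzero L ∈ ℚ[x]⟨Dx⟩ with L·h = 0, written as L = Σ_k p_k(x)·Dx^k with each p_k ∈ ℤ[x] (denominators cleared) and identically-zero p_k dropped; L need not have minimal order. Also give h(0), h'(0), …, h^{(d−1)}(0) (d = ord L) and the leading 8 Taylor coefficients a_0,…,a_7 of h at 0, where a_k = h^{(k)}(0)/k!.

f: a_k = 0, -4, 0, 64/3, 0, -1024/5, 0, 16384/7, …
g: a_k = 4, 0, -2, 0, 1/6, 0, -1/180, 0, …
f+g: L₀ = lclm(L_f,L_g), ord ≤ 2+2.
L = (-6112·x + 99328·x^3 + 8192·x^5)·Dx + (-31 + 1072·x^2 + 25344·x^4 + 4096·x^6)·Dx^2 + (-6112·x + 99328·x^3 + 8192·x^5)·Dx^3 + (-31 + 1072·x^2 + 25344·x^4 + 4096·x^6)·Dx^4  (order 4).
h: a_k = 4, -4, -2, 64/3, 1/6, -1024/5, -1/180, 16384/7, …
ICs: h(0) = 4, h′(0) = -4, h′′(0) = -4, h′′′(0) = 128.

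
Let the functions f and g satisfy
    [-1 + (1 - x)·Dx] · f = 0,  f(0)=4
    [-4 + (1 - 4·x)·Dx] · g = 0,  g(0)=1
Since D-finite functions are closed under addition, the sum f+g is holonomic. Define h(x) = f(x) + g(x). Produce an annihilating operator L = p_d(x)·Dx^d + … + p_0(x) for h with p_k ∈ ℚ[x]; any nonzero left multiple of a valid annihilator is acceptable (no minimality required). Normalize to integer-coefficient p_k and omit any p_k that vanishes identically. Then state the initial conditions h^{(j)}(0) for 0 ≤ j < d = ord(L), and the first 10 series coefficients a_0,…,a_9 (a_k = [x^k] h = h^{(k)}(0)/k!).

L = -8 + (10 - 16·x)·Dx + (-1 + 5·x - 4·x^2)·Dx^2  (order 2).
h: a_k = 5, 8, 20, 68, 260, 1028, 4100, 16388, 65540, 262148, …
ICs: h(0) = 5, h′(0) = 8.

f: a_k = 4, 4, 4, 4, 4, 4, 4, 4, 4, 4, …
g: a_k = 1, 4, 16, 64, 256, 1024, 4096, 16384, 65536, 262144, …
f+g: L₀ = lclm(L_f,L_g), ord ≤ 1+1.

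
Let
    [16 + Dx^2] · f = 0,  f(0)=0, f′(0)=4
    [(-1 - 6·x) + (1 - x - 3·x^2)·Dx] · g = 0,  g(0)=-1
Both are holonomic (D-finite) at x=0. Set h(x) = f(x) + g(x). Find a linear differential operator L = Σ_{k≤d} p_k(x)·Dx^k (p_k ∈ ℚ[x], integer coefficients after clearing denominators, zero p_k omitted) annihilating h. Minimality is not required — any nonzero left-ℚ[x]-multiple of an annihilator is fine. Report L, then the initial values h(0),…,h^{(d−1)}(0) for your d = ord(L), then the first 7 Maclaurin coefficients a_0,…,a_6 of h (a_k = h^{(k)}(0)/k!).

L = (-464 - 2816·x - 416·x^2 - 2112·x^3 - 5760·x^4 - 6912·x^5) + (192 - 304·x - 672·x^2 + 1312·x^3 + 1008·x^4 - 3456·x^5 - 3456·x^6)·Dx + (-29 - 176·x - 26·x^2 - 132·x^3 - 360·x^4 - 432·x^5)·Dx^2 + (12 - 19·x - 42·x^2 + 82·x^3 + 63·x^4 - 216·x^5 - 216·x^6)·Dx^3  (order 3).
h: a_k = -1, 3, -4, -53/3, -19, -472/15, -97, …
ICs: h(0) = -1, h′(0) = 3, h′′(0) = -8.

f: a_k = 0, 4, 0, -32/3, 0, 128/15, 0, …
g: a_k = -1, -1, -4, -7, -19, -40, -97, …
Sum ⇒ L₀ = lclm(L_f,L_g) in ℚ(x)⟨Dx⟩.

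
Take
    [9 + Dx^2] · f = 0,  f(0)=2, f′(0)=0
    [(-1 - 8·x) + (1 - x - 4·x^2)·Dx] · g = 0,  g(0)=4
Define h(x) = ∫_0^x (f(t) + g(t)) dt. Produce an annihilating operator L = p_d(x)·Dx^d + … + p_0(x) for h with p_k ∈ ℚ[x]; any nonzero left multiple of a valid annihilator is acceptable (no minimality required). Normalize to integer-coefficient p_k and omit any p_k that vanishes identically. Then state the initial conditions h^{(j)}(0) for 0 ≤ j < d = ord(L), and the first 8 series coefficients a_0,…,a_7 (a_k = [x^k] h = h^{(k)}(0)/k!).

f: a_k = 2, 0, -9, 0, 27/4, 0, -81/40, 0, …
g: a_k = 4, 4, 20, 36, 116, 260, 724, 1764, …
f+g: L₀ = lclm(L_f,L_g), ord ≤ 2+1.
Integrate: L := L₀·Dx.
L = (-567 - 4806·x - 3321·x^2 - 9936·x^3 - 6480·x^4 - 10368·x^5)·Dx + (171 - 117·x - 441·x^2 + 135·x^3 - 540·x^4 - 3888·x^5 - 5184·x^6)·Dx^2 + (-63 - 534·x - 369·x^2 - 1104·x^3 - 720·x^4 - 1152·x^5)·Dx^3 + (19 - 13·x - 49·x^2 + 15·x^3 - 60·x^4 - 432·x^5 - 576·x^6)·Dx^4  (order 4).
h: a_k = 0, 6, 2, 11/3, 9, 491/20, 130/3, 28879/280, …
ICs: h(0) = 0, h′(0) = 6, h′′(0) = 4, h′′′(0) = 22.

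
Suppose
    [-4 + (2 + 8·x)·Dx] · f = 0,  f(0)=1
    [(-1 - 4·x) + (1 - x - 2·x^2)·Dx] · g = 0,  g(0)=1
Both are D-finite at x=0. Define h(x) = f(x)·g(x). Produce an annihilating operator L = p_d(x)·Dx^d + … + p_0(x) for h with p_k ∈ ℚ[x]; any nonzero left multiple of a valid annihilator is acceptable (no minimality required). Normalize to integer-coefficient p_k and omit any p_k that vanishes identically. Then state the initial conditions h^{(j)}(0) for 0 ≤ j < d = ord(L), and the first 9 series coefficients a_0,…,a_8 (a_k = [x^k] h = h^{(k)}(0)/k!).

f: a_k = 1, 2, -2, 4, -10, 28, -84, 264, -858, …
g: a_k = 1, 1, 3, 5, 11, 21, 43, 85, 171, …
L₀ := L_f ⊗_s L_g (sym. prod.), ord ≤ 1.
L = (3 + 6·x + 12·x^2) + (-1 - 3·x + 6·x^2 + 8·x^3)·Dx  (order 1).
h: a_k = 1, 3, 3, 13, 9, 63, -3, 387, -477, …
ICs: h(0) = 1.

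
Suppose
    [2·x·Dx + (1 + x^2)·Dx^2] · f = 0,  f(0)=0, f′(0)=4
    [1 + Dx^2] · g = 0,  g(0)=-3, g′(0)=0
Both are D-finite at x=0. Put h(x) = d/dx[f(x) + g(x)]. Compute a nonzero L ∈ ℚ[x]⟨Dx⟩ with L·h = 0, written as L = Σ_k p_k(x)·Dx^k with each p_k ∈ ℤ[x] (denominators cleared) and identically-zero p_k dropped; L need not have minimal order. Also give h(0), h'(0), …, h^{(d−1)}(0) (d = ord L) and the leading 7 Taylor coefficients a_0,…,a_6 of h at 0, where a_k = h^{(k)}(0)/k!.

f: a_k = 0, 4, 0, -4/3, 0, 4/5, 0, …
g: a_k = -3, 0, 3/2, 0, -1/8, 0, 1/240, …
h₀=f+g: left-lcm gives L₀, ord ≤ 4.
Derive L from L₀ (diff closure).
L = (-22·x + 28·x^3 + 2·x^5) + (-1 + 7·x^2 + 9·x^4 + x^6)·Dx + (-22·x + 28·x^3 + 2·x^5)·Dx^2 + (-1 + 7·x^2 + 9·x^4 + x^6)·Dx^3  (order 3).
h: a_k = 4, 3, -4, -1/2, 4, 1/40, -4, …
ICs: h(0) = 4, h′(0) = 3, h′′(0) = -8.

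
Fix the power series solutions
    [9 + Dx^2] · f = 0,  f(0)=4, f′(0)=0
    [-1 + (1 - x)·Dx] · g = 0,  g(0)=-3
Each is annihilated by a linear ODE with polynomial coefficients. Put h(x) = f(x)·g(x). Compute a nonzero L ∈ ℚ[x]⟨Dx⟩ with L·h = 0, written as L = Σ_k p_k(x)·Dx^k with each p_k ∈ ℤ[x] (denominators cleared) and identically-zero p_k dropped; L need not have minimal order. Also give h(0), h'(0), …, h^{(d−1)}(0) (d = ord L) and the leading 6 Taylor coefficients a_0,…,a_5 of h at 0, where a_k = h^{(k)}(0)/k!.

L = (-9 + 9·x) + 2·Dx + (-1 + x)·Dx^2  (order 2).
h: a_k = -12, -12, 42, 42, 3/2, 3/2, …
ICs: h(0) = -12, h′(0) = -12.

f: a_k = 4, 0, -18, 0, 27/2, 0, …
g: a_k = -3, -3, -3, -3, -3, -3, …
Sym-product of L_f,L_g gives L₀ (≤ ord 2).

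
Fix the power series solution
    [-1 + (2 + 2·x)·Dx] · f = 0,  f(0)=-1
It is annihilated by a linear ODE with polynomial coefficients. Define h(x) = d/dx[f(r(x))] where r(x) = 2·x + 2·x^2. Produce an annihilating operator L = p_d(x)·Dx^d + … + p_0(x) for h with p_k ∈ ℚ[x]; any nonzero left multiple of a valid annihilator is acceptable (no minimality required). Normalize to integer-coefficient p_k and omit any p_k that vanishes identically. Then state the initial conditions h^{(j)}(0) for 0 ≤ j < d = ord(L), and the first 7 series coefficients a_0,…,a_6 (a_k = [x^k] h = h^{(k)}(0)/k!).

L = 1 + (-1 - 4·x - 6·x^2 - 4·x^3)·Dx  (order 1).
h: a_k = -1, -1, 3/2, -3/2, 5/8, 9/8, -49/16, …
ICs: h(0) = -1.

f: a_k = -1, -1/2, 1/8, -1/16, 5/128, -7/256, 21/1024, …
L₀ from L_f via x↦r, Dx↦r'^{-1}Dx.
Differentiate: ansatz ord ≤ ord L₀ ⇒ L.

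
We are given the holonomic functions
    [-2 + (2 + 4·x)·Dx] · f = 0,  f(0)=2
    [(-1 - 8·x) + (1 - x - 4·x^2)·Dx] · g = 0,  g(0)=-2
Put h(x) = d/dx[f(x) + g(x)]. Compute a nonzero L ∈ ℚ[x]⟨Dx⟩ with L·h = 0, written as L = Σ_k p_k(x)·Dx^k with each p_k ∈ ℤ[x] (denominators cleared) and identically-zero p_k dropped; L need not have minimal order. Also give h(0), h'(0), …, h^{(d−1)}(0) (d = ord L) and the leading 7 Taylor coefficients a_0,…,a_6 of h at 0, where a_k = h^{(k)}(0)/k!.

L = (-84 - 630·x - 1632·x^2 - 2112·x^3 - 1920·x^4) + (-51 - 678·x - 2781·x^2 - 5904·x^3 - 8208·x^4 - 5760·x^5)·Dx + (11 + 62·x + 117·x^2 - 102·x^3 - 1040·x^4 - 2016·x^5 - 1280·x^6)·Dx^2  (order 2).
h: a_k = 0, -22, -51, -237, -2565/4, -8751/4, -49161/8, …
ICs: h(0) = 0, h′(0) = -22.

f: a_k = 2, 2, -1, 1, -5/4, 7/4, -21/8, …
g: a_k = -2, -2, -10, -18, -58, -130, -362, …
Weyl lclm of L_f,L_g ⇒ L₀ (ord ≤ 2).
Differentiate: ansatz ord ≤ ord L₀ ⇒ L.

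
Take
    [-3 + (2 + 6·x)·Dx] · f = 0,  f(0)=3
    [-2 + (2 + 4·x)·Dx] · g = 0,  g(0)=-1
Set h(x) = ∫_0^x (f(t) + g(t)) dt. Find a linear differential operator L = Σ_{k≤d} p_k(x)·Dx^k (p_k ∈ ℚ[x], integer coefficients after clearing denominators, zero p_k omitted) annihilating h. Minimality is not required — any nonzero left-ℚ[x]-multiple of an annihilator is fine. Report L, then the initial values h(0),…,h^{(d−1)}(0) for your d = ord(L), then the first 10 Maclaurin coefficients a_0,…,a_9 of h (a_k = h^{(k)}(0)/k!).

f: a_k = 3, 9/2, -27/8, 81/16, -1215/128, 5103/256, -45927/1024, 216513/2048, -8444007/32768, 42220035/65536, …
g: a_k = -1, -1, 1/2, -1/2, 5/8, -7/8, 21/16, -33/16, 429/128, -715/128, …
f+g: L₀ = lclm(L_f,L_g), ord ≤ 1+1.
h=∫₀ˣh₀: take L = L₀·Dx.
L = -3·Dx + (5 + 12·x)·Dx^2 + (2 + 10·x + 12·x^2)·Dx^3  (order 3).
h: a_k = 0, 2, 7/4, -23/24, 73/64, -227/128, 4879/1536, -6369/1024, 212289/16384, -2778061/98304, …
ICs: h(0) = 0, h′(0) = 2, h′′(0) = 7/2.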